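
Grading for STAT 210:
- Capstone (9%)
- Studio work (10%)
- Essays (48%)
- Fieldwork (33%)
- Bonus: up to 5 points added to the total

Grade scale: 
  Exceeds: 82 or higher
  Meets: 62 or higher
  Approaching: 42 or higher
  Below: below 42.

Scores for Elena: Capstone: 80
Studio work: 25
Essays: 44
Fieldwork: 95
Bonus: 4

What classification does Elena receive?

Meets

Weighted total:
  Capstone 80 × 0.09 = 7.2
  Studio work 25 × 0.1 = 2.5
  Essays 44 × 0.48 = 21.12
  Fieldwork 95 × 0.33 = 31.35
Sum = 62.17
Bonus: 62.17 + 4 = 66.17
66.17 is ≥ 62 and < 82 → Meets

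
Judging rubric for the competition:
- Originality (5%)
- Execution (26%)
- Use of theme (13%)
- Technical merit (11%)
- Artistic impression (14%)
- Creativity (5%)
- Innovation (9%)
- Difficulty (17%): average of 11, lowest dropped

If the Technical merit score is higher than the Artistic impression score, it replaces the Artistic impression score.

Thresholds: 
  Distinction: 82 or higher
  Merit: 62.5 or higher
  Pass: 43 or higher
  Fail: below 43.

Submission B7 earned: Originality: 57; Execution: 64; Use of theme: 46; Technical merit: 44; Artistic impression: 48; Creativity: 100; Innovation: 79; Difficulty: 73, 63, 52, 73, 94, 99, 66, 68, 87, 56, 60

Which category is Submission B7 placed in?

Difficulty: drop 52 → average of remaining 10 = 739/10 = 73.9
Technical merit (44) ≤ Artistic impression (48), so Artistic impression stays at 48.
Weighted total:
  Originality 57 × 0.05 = 2.85
  Execution 64 × 0.26 = 16.64
  Use of theme 46 × 0.13 = 5.98
  Technical merit 44 × 0.11 = 4.84
  Artistic impression 48 × 0.14 = 6.72
  Creativity 100 × 0.05 = 5
  Innovation 79 × 0.09 = 7.11
  Difficulty 73.9 × 0.17 = 12.563
Sum = 61.703
61.703 is ≥ 43 and < 62.5 → Pass

Pass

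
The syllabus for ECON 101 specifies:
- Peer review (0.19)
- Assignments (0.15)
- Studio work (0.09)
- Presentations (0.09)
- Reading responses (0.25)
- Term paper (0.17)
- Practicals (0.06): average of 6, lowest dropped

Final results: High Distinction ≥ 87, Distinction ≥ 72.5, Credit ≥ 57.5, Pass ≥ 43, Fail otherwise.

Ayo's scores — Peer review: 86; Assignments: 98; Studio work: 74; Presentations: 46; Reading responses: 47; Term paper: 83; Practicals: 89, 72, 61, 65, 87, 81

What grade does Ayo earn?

Credit

Practicals: drop 61 → average of remaining 5 = 394/5 = 78.8
Weighted total:
  Peer review 86 × 0.19 = 16.34
  Assignments 98 × 0.15 = 14.7
  Studio work 74 × 0.09 = 6.66
  Presentations 46 × 0.09 = 4.14
  Reading responses 47 × 0.25 = 11.75
  Term paper 83 × 0.17 = 14.11
  Practicals 78.8 × 0.06 = 4.728
Sum = 72.428
72.428 is ≥ 57.5 and < 72.5 → Credit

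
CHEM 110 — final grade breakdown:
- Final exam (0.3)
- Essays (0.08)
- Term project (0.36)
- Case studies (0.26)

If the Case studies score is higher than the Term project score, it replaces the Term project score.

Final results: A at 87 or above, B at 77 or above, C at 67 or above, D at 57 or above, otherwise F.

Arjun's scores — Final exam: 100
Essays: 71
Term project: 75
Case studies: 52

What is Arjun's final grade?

Case studies (52) ≤ Term project (75), so Term project stays at 75.
Weighted total:
  Final exam 100 × 0.3 = 30
  Essays 71 × 0.08 = 5.68
  Term project 75 × 0.36 = 27
  Case studies 52 × 0.26 = 13.52
Sum = 76.2
76.2 is ≥ 67 and < 77 → C

C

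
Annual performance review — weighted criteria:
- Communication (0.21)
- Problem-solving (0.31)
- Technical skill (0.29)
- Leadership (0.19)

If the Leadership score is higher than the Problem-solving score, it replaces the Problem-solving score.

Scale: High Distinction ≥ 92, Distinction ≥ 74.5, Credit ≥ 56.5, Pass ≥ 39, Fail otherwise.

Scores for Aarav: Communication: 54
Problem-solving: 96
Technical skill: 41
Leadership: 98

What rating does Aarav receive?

Leadership (98) > Problem-solving (96), so Problem-solving counts as 98.
Weighted total:
  Communication 54 × 0.21 = 11.34
  Problem-solving 98 × 0.31 = 30.38
  Technical skill 41 × 0.29 = 11.89
  Leadership 98 × 0.19 = 18.62
Sum = 72.23
72.23 is ≥ 56.5 and < 74.5 → Credit

Credit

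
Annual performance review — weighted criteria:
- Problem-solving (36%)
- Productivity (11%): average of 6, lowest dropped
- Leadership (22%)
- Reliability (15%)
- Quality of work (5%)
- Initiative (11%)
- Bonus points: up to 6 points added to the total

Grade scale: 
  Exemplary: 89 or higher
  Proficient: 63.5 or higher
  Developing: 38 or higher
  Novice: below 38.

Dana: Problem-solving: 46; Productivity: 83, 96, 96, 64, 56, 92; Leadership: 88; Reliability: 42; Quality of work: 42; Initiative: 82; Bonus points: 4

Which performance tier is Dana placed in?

Proficient

Productivity: drop 56 → average of remaining 5 = 431/5 = 86.2
Weighted total:
  Problem-solving 46 × 0.36 = 16.56
  Productivity 86.2 × 0.11 = 9.482
  Leadership 88 × 0.22 = 19.36
  Reliability 42 × 0.15 = 6.3
  Quality of work 42 × 0.05 = 2.1
  Initiative 82 × 0.11 = 9.02
Sum = 62.822
Bonus points: 62.822 + 4 = 66.822
66.822 is ≥ 63.5 and < 89 → Proficient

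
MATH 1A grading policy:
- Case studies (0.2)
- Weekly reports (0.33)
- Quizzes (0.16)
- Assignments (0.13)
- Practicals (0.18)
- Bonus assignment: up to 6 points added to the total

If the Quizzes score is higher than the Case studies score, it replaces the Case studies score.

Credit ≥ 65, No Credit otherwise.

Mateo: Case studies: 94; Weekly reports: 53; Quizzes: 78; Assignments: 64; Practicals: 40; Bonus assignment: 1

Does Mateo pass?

Quizzes (78) ≤ Case studies (94), so Case studies stays at 94.
Weighted total:
  Case studies 94 × 0.2 = 18.8
  Weekly reports 53 × 0.33 = 17.49
  Quizzes 78 × 0.16 = 12.48
  Assignments 64 × 0.13 = 8.32
  Practicals 40 × 0.18 = 7.2
Sum = 64.29
Bonus assignment: 64.29 + 1 = 65.29
65.29 ≥ 65 → Credit

Credit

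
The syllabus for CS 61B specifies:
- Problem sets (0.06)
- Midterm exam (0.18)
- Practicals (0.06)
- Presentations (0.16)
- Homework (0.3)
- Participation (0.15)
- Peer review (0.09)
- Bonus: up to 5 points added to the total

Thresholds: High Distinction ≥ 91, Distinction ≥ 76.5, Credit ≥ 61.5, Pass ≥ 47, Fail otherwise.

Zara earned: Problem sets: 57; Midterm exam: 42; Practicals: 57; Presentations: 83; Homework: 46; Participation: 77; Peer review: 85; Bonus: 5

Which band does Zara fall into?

Credit

Weighted total:
  Problem sets 57 × 0.06 = 3.42
  Midterm exam 42 × 0.18 = 7.56
  Practicals 57 × 0.06 = 3.42
  Presentations 83 × 0.16 = 13.28
  Homework 46 × 0.3 = 13.8
  Participation 77 × 0.15 = 11.55
  Peer review 85 × 0.09 = 7.65
Sum = 60.68
Bonus: 60.68 + 5 = 65.68
65.68 is ≥ 61.5 and < 76.5 → Credit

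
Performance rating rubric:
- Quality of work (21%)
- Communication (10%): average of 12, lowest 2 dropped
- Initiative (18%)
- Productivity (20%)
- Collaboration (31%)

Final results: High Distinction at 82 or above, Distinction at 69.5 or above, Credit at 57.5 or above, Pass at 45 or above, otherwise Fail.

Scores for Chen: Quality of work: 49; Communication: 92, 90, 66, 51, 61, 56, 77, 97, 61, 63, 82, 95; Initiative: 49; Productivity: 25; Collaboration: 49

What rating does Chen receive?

Pass

Communication: drop 51, 56 → average of remaining 10 = 784/10 = 78.4
Weighted total:
  Quality of work 49 × 0.21 = 10.29
  Communication 78.4 × 0.1 = 7.84
  Initiative 49 × 0.18 = 8.82
  Productivity 25 × 0.2 = 5
  Collaboration 49 × 0.31 = 15.19
Sum = 47.14
47.14 is ≥ 45 and < 57.5 → Pass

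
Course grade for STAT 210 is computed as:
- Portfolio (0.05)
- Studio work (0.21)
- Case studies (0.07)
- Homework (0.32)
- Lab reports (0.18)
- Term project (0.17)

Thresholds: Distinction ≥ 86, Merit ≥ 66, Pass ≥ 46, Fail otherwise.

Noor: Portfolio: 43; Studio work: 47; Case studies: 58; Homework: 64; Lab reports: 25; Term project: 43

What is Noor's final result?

Pass

Weighted total:
  Portfolio 43 × 0.05 = 2.15
  Studio work 47 × 0.21 = 9.87
  Case studies 58 × 0.07 = 4.06
  Homework 64 × 0.32 = 20.48
  Lab reports 25 × 0.18 = 4.5
  Term project 43 × 0.17 = 7.31
Sum = 48.37
48.37 is ≥ 46 and < 66 → Pass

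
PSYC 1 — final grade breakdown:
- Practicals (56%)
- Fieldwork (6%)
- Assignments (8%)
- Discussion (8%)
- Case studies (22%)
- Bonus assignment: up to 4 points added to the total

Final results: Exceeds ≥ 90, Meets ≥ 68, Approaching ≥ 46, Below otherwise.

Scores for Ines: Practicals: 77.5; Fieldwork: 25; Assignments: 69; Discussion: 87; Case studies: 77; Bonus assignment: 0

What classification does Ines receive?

Weighted total:
  Practicals 77.5 × 0.56 = 43.4
  Fieldwork 25 × 0.06 = 1.5
  Assignments 69 × 0.08 = 5.52
  Discussion 87 × 0.08 = 6.96
  Case studies 77 × 0.22 = 16.94
Sum = 74.32
Bonus assignment: 74.32 + 0 = 74.32
74.32 is ≥ 68 and < 90 → Meets

Meets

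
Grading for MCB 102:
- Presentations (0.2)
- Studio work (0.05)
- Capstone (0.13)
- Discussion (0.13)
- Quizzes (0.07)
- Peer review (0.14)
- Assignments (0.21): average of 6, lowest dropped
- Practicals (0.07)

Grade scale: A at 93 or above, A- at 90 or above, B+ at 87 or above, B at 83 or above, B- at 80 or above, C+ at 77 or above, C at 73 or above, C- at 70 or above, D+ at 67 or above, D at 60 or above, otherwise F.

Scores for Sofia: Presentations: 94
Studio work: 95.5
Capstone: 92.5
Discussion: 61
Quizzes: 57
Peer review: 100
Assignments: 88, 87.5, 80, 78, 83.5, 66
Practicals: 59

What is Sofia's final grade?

Assignments: drop 66 → average of remaining 5 = 417/5 = 83.4
Weighted total:
  Presentations 94 × 0.2 = 18.8
  Studio work 95.5 × 0.05 = 4.775
  Capstone 92.5 × 0.13 = 12.025
  Discussion 61 × 0.13 = 7.93
  Quizzes 57 × 0.07 = 3.99
  Peer review 100 × 0.14 = 14
  Assignments 83.4 × 0.21 = 17.514
  Practicals 59 × 0.07 = 4.13
Sum = 83.164
83.164 is ≥ 83 and < 87 → B

B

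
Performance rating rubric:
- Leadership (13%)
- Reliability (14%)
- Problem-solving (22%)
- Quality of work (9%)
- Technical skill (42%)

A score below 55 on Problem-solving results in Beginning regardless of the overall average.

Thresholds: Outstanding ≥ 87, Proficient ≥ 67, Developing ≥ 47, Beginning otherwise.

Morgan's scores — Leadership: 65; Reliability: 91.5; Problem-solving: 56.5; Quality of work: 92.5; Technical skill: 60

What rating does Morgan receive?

Problem-solving score 56.5 ≥ 55: minimum met.
Weighted total:
  Leadership 65 × 0.13 = 8.45
  Reliability 91.5 × 0.14 = 12.81
  Problem-solving 56.5 × 0.22 = 12.43
  Quality of work 92.5 × 0.09 = 8.325
  Technical skill 60 × 0.42 = 25.2
Sum = 67.215
67.215 is ≥ 67 and < 87 → Proficient

Proficient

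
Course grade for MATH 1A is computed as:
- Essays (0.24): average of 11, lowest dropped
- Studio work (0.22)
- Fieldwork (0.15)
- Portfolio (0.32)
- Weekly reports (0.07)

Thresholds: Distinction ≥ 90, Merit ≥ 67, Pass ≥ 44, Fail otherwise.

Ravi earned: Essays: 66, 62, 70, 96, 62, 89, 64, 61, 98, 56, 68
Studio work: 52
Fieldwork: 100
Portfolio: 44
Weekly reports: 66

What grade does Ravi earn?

Essays: drop 56 → average of remaining 10 = 736/10 = 73.6
Weighted total:
  Essays 73.6 × 0.24 = 17.664
  Studio work 52 × 0.22 = 11.44
  Fieldwork 100 × 0.15 = 15
  Portfolio 44 × 0.32 = 14.08
  Weekly reports 66 × 0.07 = 4.62
Sum = 62.804
62.804 is ≥ 44 and < 67 → Pass

Pass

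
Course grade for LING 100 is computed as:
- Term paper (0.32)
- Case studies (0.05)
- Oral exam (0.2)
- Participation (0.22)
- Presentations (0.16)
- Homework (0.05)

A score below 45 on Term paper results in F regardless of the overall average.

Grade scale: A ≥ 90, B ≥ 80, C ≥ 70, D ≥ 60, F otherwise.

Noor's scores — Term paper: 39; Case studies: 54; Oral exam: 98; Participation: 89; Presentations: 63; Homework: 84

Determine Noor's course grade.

Term paper score 39 < 45: minimum not met.
Weighted total:
  Term paper 39 × 0.32 = 12.48
  Case studies 54 × 0.05 = 2.7
  Oral exam 98 × 0.2 = 19.6
  Participation 89 × 0.22 = 19.58
  Presentations 63 × 0.16 = 10.08
  Homework 84 × 0.05 = 4.2
Sum = 68.64
Because the Term paper minimum was not met, the result is F.

F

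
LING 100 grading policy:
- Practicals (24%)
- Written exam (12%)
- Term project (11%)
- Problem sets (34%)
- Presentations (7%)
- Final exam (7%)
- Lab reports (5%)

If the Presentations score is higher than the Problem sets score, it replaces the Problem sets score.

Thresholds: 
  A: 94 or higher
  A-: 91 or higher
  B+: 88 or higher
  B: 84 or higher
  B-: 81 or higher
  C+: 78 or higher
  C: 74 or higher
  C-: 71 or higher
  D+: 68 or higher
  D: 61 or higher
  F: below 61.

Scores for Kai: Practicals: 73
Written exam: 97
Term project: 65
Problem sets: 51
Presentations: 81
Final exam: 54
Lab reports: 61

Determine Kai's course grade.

Presentations (81) > Problem sets (51), so Problem sets counts as 81.
Weighted total:
  Practicals 73 × 0.24 = 17.52
  Written exam 97 × 0.12 = 11.64
  Term project 65 × 0.11 = 7.15
  Problem sets 81 × 0.34 = 27.54
  Presentations 81 × 0.07 = 5.67
  Final exam 54 × 0.07 = 3.78
  Lab reports 61 × 0.05 = 3.05
Sum = 76.35
76.35 is ≥ 74 and < 78 → C

C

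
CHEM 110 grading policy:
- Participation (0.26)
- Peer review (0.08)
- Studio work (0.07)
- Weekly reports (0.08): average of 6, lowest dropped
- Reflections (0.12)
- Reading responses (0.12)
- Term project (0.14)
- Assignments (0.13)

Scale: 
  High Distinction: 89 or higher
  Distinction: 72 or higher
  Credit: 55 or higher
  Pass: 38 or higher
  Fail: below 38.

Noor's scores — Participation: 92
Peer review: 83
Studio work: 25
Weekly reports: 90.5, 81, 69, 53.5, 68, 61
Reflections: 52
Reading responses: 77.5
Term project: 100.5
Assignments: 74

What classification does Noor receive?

Distinction

Weekly reports: drop 53.5 → average of remaining 5 = 369.5/5 = 73.9
Weighted total:
  Participation 92 × 0.26 = 23.92
  Peer review 83 × 0.08 = 6.64
  Studio work 25 × 0.07 = 1.75
  Weekly reports 73.9 × 0.08 = 5.912
  Reflections 52 × 0.12 = 6.24
  Reading responses 77.5 × 0.12 = 9.3
  Term project 100.5 × 0.14 = 14.07
  Assignments 74 × 0.13 = 9.62
Sum = 77.452
77.452 is ≥ 72 and < 89 → Distinction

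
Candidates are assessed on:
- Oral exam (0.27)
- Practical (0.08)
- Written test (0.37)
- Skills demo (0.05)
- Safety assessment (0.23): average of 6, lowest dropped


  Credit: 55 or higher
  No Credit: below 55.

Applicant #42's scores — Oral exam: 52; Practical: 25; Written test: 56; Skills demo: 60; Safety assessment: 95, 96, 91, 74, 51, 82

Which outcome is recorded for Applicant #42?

Credit

Safety assessment: drop 51 → average of remaining 5 = 438/5 = 87.6
Weighted total:
  Oral exam 52 × 0.27 = 14.04
  Practical 25 × 0.08 = 2
  Written test 56 × 0.37 = 20.72
  Skills demo 60 × 0.05 = 3
  Safety assessment 87.6 × 0.23 = 20.148
Sum = 59.908
59.908 ≥ 55 → Credit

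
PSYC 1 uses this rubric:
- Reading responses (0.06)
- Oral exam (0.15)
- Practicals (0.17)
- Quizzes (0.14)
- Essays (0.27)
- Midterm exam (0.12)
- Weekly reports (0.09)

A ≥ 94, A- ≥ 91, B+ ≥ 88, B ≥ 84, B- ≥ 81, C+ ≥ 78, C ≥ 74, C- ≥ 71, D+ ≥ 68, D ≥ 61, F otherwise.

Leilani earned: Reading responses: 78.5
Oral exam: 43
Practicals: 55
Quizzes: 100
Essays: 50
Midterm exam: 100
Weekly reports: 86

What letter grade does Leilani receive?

Weighted total:
  Reading responses 78.5 × 0.06 = 4.71
  Oral exam 43 × 0.15 = 6.45
  Practicals 55 × 0.17 = 9.35
  Quizzes 100 × 0.14 = 14
  Essays 50 × 0.27 = 13.5
  Midterm exam 100 × 0.12 = 12
  Weekly reports 86 × 0.09 = 7.74
Sum = 67.75
67.75 is ≥ 61 and < 68 → D

D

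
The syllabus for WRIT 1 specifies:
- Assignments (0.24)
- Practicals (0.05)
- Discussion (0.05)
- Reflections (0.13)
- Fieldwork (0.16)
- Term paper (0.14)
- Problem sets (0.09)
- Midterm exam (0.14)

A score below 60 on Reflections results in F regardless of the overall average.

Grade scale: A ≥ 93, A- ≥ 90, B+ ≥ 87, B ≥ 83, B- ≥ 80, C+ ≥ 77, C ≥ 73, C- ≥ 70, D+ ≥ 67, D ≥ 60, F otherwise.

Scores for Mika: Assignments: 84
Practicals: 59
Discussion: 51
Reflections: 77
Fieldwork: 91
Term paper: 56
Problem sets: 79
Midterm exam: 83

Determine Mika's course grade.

C

Reflections score 77 ≥ 60: minimum met.
Weighted total:
  Assignments 84 × 0.24 = 20.16
  Practicals 59 × 0.05 = 2.95
  Discussion 51 × 0.05 = 2.55
  Reflections 77 × 0.13 = 10.01
  Fieldwork 91 × 0.16 = 14.56
  Term paper 56 × 0.14 = 7.84
  Problem sets 79 × 0.09 = 7.11
  Midterm exam 83 × 0.14 = 11.62
Sum = 76.8
76.8 is ≥ 73 and < 77 → C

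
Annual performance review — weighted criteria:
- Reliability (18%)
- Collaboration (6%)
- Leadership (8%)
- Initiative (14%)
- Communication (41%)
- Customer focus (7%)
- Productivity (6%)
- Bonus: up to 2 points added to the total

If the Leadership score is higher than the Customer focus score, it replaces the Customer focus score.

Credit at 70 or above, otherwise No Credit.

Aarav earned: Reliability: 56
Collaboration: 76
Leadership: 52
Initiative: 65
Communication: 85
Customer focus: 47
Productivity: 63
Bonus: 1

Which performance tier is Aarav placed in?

Credit

Leadership (52) > Customer focus (47), so Customer focus counts as 52.
Weighted total:
  Reliability 56 × 0.18 = 10.08
  Collaboration 76 × 0.06 = 4.56
  Leadership 52 × 0.08 = 4.16
  Initiative 65 × 0.14 = 9.1
  Communication 85 × 0.41 = 34.85
  Customer focus 52 × 0.07 = 3.64
  Productivity 63 × 0.06 = 3.78
Sum = 70.17
Bonus: 70.17 + 1 = 71.17
71.17 ≥ 70 → Credit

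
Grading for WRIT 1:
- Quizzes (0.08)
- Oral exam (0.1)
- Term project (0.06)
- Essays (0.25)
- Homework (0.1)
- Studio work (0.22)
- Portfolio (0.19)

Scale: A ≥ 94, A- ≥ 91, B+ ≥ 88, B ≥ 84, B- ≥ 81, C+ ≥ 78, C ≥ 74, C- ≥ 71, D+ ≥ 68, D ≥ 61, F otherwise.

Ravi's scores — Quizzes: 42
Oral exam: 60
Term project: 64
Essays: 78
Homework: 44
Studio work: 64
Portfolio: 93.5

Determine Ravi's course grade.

D+

Weighted total:
  Quizzes 42 × 0.08 = 3.36
  Oral exam 60 × 0.1 = 6
  Term project 64 × 0.06 = 3.84
  Essays 78 × 0.25 = 19.5
  Homework 44 × 0.1 = 4.4
  Studio work 64 × 0.22 = 14.08
  Portfolio 93.5 × 0.19 = 17.765
Sum = 68.945
68.945 is ≥ 68 and < 71 → D+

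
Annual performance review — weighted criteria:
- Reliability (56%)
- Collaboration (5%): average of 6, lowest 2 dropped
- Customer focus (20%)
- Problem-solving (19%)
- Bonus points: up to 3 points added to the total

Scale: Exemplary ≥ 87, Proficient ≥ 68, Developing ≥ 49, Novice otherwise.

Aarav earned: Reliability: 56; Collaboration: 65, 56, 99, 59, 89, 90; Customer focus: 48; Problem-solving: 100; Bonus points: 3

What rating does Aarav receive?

Developing

Collaboration: drop 56, 59 → average of remaining 4 = 343/4 = 85.75
Weighted total:
  Reliability 56 × 0.56 = 31.36
  Collaboration 85.75 × 0.05 = 4.2875
  Customer focus 48 × 0.2 = 9.6
  Problem-solving 100 × 0.19 = 19
Sum = 64.2475
Bonus points: 64.2475 + 3 = 67.2475
67.2475 is ≥ 49 and < 68 → Developing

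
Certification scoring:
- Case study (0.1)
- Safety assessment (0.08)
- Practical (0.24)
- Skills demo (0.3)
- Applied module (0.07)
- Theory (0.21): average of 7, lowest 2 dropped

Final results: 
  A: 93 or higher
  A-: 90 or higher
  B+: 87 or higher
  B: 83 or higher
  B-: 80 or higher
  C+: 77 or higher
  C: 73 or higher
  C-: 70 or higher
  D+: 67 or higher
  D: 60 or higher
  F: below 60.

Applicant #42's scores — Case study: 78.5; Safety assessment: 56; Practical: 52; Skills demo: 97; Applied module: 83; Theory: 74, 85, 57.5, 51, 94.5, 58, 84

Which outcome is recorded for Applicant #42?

Theory: drop 51, 57.5 → average of remaining 5 = 395.5/5 = 79.1
Weighted total:
  Case study 78.5 × 0.1 = 7.85
  Safety assessment 56 × 0.08 = 4.48
  Practical 52 × 0.24 = 12.48
  Skills demo 97 × 0.3 = 29.1
  Applied module 83 × 0.07 = 5.81
  Theory 79.1 × 0.21 = 16.611
Sum = 76.331
76.331 is ≥ 73 and < 77 → C

C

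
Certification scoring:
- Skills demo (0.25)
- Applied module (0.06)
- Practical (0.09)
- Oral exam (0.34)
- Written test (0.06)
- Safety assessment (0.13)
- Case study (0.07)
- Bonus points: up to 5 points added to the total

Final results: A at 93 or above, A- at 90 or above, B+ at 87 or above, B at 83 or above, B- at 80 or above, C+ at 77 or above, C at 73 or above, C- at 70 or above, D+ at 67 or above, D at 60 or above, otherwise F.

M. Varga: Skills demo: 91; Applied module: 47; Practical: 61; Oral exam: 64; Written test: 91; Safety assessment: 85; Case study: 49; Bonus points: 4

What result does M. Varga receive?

Weighted total:
  Skills demo 91 × 0.25 = 22.75
  Applied module 47 × 0.06 = 2.82
  Practical 61 × 0.09 = 5.49
  Oral exam 64 × 0.34 = 21.76
  Written test 91 × 0.06 = 5.46
  Safety assessment 85 × 0.13 = 11.05
  Case study 49 × 0.07 = 3.43
Sum = 72.76
Bonus points: 72.76 + 4 = 76.76
76.76 is ≥ 73 and < 77 → C

C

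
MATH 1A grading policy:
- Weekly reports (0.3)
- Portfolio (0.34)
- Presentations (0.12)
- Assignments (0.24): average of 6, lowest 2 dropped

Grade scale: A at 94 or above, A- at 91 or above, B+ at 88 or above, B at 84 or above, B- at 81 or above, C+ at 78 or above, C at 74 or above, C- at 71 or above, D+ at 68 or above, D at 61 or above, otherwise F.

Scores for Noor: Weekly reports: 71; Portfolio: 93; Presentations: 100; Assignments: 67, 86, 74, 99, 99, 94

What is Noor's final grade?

B

Assignments: drop 67, 74 → average of remaining 4 = 378/4 = 94.5
Weighted total:
  Weekly reports 71 × 0.3 = 21.3
  Portfolio 93 × 0.34 = 31.62
  Presentations 100 × 0.12 = 12
  Assignments 94.5 × 0.24 = 22.68
Sum = 87.6
87.6 is ≥ 84 and < 88 → B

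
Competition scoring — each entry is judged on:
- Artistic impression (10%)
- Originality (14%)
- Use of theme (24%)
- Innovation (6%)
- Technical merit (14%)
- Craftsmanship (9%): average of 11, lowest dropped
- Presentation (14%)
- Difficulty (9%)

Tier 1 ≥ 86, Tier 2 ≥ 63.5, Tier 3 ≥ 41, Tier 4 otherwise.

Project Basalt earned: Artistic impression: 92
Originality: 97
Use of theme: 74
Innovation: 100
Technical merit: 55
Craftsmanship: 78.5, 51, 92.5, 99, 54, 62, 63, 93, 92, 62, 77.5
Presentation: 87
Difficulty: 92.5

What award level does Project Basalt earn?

Craftsmanship: drop 51 → average of remaining 10 = 773.5/10 = 77.35
Weighted total:
  Artistic impression 92 × 0.1 = 9.2
  Originality 97 × 0.14 = 13.58
  Use of theme 74 × 0.24 = 17.76
  Innovation 100 × 0.06 = 6
  Technical merit 55 × 0.14 = 7.7
  Craftsmanship 77.35 × 0.09 = 6.9615
  Presentation 87 × 0.14 = 12.18
  Difficulty 92.5 × 0.09 = 8.325
Sum = 81.7065
81.7065 is ≥ 63.5 and < 86 → Tier 2

Tier 2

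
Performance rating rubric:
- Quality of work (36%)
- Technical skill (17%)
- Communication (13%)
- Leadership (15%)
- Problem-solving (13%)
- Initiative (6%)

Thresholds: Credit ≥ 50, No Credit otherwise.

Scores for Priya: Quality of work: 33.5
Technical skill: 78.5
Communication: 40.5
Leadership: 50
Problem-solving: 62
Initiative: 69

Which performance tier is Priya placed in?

Weighted total:
  Quality of work 33.5 × 0.36 = 12.06
  Technical skill 78.5 × 0.17 = 13.345
  Communication 40.5 × 0.13 = 5.265
  Leadership 50 × 0.15 = 7.5
  Problem-solving 62 × 0.13 = 8.06
  Initiative 69 × 0.06 = 4.14
Sum = 50.37
50.37 ≥ 50 → Credit

Credit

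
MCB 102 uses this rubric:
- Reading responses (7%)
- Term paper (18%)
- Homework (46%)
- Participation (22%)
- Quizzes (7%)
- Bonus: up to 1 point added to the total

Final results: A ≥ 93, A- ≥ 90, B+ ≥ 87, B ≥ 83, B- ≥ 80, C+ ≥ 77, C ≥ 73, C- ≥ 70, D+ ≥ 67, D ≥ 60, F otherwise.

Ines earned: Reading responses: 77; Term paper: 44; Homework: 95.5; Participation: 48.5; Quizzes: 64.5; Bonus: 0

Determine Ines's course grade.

C-

Weighted total:
  Reading responses 77 × 0.07 = 5.39
  Term paper 44 × 0.18 = 7.92
  Homework 95.5 × 0.46 = 43.93
  Participation 48.5 × 0.22 = 10.67
  Quizzes 64.5 × 0.07 = 4.515
Sum = 72.425
Bonus: 72.425 + 0 = 72.425
72.425 is ≥ 70 and < 73 → C-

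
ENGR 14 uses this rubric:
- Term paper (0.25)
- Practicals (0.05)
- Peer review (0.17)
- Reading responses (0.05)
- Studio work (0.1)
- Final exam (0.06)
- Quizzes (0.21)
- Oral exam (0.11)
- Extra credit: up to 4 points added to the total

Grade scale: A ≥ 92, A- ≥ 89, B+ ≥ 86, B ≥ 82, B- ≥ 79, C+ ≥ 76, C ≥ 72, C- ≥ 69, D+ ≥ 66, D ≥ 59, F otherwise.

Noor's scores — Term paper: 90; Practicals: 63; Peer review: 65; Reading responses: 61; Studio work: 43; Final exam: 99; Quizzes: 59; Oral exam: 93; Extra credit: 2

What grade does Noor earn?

Weighted total:
  Term paper 90 × 0.25 = 22.5
  Practicals 63 × 0.05 = 3.15
  Peer review 65 × 0.17 = 11.05
  Reading responses 61 × 0.05 = 3.05
  Studio work 43 × 0.1 = 4.3
  Final exam 99 × 0.06 = 5.94
  Quizzes 59 × 0.21 = 12.39
  Oral exam 93 × 0.11 = 10.23
Sum = 72.61
Extra credit: 72.61 + 2 = 74.61
74.61 is ≥ 72 and < 76 → C

C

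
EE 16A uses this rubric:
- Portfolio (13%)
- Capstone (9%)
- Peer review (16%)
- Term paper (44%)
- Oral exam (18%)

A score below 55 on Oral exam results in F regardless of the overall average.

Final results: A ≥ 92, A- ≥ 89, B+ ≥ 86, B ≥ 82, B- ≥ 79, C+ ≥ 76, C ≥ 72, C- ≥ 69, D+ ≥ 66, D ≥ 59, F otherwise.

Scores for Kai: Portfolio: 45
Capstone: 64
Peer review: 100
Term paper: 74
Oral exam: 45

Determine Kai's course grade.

Oral exam score 45 < 55: minimum not met.
Weighted total:
  Portfolio 45 × 0.13 = 5.85
  Capstone 64 × 0.09 = 5.76
  Peer review 100 × 0.16 = 16
  Term paper 74 × 0.44 = 32.56
  Oral exam 45 × 0.18 = 8.1
Sum = 68.27
Because the Oral exam minimum was not met, the result is F.

F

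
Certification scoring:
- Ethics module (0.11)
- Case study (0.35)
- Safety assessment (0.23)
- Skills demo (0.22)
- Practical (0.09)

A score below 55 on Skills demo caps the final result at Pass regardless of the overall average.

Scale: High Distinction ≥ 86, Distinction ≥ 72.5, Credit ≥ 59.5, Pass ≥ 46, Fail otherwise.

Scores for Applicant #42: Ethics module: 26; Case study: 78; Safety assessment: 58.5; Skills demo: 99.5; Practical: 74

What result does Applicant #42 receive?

Credit

Skills demo score 99.5 ≥ 55: minimum met.
Weighted total:
  Ethics module 26 × 0.11 = 2.86
  Case study 78 × 0.35 = 27.3
  Safety assessment 58.5 × 0.23 = 13.455
  Skills demo 99.5 × 0.22 = 21.89
  Practical 74 × 0.09 = 6.66
Sum = 72.165
72.165 is ≥ 59.5 and < 72.5 → Credit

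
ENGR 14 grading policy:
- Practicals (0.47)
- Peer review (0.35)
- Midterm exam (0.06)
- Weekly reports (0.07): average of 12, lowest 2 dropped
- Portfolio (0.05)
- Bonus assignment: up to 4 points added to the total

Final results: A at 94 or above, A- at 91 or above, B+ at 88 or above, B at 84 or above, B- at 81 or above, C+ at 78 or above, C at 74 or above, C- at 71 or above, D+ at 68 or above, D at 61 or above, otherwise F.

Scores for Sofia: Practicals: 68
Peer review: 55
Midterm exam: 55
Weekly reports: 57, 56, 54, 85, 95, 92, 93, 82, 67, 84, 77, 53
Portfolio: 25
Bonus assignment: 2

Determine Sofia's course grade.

D

Weekly reports: drop 53, 54 → average of remaining 10 = 788/10 = 78.8
Weighted total:
  Practicals 68 × 0.47 = 31.96
  Peer review 55 × 0.35 = 19.25
  Midterm exam 55 × 0.06 = 3.3
  Weekly reports 78.8 × 0.07 = 5.516
  Portfolio 25 × 0.05 = 1.25
Sum = 61.276
Bonus assignment: 61.276 + 2 = 63.276
63.276 is ≥ 61 and < 68 → D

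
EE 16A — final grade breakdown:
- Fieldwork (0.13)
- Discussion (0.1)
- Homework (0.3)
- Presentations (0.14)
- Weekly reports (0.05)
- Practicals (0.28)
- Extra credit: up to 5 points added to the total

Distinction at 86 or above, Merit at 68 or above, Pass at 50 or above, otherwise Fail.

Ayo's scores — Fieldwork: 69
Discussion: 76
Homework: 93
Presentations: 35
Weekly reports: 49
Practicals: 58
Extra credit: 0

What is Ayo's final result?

Merit

Weighted total:
  Fieldwork 69 × 0.13 = 8.97
  Discussion 76 × 0.1 = 7.6
  Homework 93 × 0.3 = 27.9
  Presentations 35 × 0.14 = 4.9
  Weekly reports 49 × 0.05 = 2.45
  Practicals 58 × 0.28 = 16.24
Sum = 68.06
Extra credit: 68.06 + 0 = 68.06
68.06 is ≥ 68 and < 86 → Merit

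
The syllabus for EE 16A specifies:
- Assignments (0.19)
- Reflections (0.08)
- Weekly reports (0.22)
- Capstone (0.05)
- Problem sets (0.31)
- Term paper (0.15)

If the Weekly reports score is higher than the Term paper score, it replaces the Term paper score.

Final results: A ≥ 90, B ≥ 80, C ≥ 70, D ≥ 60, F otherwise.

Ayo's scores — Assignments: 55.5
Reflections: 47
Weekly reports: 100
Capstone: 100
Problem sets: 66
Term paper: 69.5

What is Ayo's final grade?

C

Weekly reports (100) > Term paper (69.5), so Term paper counts as 100.
Weighted total:
  Assignments 55.5 × 0.19 = 10.545
  Reflections 47 × 0.08 = 3.76
  Weekly reports 100 × 0.22 = 22
  Capstone 100 × 0.05 = 5
  Problem sets 66 × 0.31 = 20.46
  Term paper 100 × 0.15 = 15
Sum = 76.765
76.765 is ≥ 70 and < 80 → C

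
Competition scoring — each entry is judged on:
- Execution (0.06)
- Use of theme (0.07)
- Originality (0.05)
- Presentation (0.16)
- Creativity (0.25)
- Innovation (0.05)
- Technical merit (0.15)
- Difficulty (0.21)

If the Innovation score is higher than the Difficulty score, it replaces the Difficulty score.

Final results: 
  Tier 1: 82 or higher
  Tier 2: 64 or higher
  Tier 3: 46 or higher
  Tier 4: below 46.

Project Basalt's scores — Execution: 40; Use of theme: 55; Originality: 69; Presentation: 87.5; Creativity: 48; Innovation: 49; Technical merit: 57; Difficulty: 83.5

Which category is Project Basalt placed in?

Innovation (49) ≤ Difficulty (83.5), so Difficulty stays at 83.5.
Weighted total:
  Execution 40 × 0.06 = 2.4
  Use of theme 55 × 0.07 = 3.85
  Originality 69 × 0.05 = 3.45
  Presentation 87.5 × 0.16 = 14
  Creativity 48 × 0.25 = 12
  Innovation 49 × 0.05 = 2.45
  Technical merit 57 × 0.15 = 8.55
  Difficulty 83.5 × 0.21 = 17.535
Sum = 64.235
64.235 is ≥ 64 and < 82 → Tier 2

Tier 2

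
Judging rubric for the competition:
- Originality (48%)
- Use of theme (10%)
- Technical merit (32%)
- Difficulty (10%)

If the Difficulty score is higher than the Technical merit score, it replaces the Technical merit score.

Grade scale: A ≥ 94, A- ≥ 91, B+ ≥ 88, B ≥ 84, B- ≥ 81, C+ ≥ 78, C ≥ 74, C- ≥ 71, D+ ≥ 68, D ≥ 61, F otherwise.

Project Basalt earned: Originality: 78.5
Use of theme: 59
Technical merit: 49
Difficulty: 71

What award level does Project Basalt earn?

Difficulty (71) > Technical merit (49), so Technical merit counts as 71.
Weighted total:
  Originality 78.5 × 0.48 = 37.68
  Use of theme 59 × 0.1 = 5.9
  Technical merit 71 × 0.32 = 22.72
  Difficulty 71 × 0.1 = 7.1
Sum = 73.4
73.4 is ≥ 71 and < 74 → C-

C-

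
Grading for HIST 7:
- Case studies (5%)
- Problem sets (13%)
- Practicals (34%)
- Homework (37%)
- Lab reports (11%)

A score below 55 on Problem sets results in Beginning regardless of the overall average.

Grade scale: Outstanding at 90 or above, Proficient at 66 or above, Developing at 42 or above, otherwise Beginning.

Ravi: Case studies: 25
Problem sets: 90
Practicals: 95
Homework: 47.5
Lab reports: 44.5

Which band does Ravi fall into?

Problem sets score 90 ≥ 55: minimum met.
Weighted total:
  Case studies 25 × 0.05 = 1.25
  Problem sets 90 × 0.13 = 11.7
  Practicals 95 × 0.34 = 32.3
  Homework 47.5 × 0.37 = 17.575
  Lab reports 44.5 × 0.11 = 4.895
Sum = 67.72
67.72 is ≥ 66 and < 90 → Proficient

Proficient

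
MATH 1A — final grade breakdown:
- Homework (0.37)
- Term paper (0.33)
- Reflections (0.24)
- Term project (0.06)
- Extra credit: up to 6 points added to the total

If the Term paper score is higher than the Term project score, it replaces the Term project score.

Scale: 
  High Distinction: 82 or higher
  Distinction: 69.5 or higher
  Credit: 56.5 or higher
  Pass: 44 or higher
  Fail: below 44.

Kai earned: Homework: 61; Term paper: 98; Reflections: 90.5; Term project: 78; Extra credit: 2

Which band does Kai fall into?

High Distinction

Term paper (98) > Term project (78), so Term project counts as 98.
Weighted total:
  Homework 61 × 0.37 = 22.57
  Term paper 98 × 0.33 = 32.34
  Reflections 90.5 × 0.24 = 21.72
  Term project 98 × 0.06 = 5.88
Sum = 82.51
Extra credit: 82.51 + 2 = 84.51
84.51 ≥ 82 → High Distinction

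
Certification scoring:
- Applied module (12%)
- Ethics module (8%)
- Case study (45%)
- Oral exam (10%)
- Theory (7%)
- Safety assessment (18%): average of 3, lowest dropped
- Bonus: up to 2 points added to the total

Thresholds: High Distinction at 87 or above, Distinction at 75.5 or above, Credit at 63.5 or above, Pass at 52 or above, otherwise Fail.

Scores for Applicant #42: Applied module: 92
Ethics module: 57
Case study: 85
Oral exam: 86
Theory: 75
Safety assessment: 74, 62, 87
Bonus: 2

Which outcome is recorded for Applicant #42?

Distinction

Safety assessment: drop 62 → average of remaining 2 = 161/2 = 80.5
Weighted total:
  Applied module 92 × 0.12 = 11.04
  Ethics module 57 × 0.08 = 4.56
  Case study 85 × 0.45 = 38.25
  Oral exam 86 × 0.1 = 8.6
  Theory 75 × 0.07 = 5.25
  Safety assessment 80.5 × 0.18 = 14.49
Sum = 82.19
Bonus: 82.19 + 2 = 84.19
84.19 is ≥ 75.5 and < 87 → Distinction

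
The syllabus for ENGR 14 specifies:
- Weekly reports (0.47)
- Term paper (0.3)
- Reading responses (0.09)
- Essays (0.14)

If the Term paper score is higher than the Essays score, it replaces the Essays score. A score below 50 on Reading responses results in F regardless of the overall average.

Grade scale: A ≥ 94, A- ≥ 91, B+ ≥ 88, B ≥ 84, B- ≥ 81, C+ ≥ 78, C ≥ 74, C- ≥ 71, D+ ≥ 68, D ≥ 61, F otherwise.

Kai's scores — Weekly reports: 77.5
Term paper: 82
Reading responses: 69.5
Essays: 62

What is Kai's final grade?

C+

Term paper (82) > Essays (62), so Essays counts as 82.
Reading responses score 69.5 ≥ 50: minimum met.
Weighted total:
  Weekly reports 77.5 × 0.47 = 36.425
  Term paper 82 × 0.3 = 24.6
  Reading responses 69.5 × 0.09 = 6.255
  Essays 82 × 0.14 = 11.48
Sum = 78.76
78.76 is ≥ 78 and < 81 → C+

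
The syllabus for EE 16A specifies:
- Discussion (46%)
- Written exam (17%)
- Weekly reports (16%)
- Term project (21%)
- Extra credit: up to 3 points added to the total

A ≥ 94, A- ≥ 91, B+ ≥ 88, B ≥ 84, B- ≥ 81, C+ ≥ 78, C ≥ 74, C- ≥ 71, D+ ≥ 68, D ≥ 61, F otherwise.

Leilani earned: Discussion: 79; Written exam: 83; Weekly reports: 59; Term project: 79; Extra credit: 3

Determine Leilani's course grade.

C+

Weighted total:
  Discussion 79 × 0.46 = 36.34
  Written exam 83 × 0.17 = 14.11
  Weekly reports 59 × 0.16 = 9.44
  Term project 79 × 0.21 = 16.59
Sum = 76.48
Extra credit: 76.48 + 3 = 79.48
79.48 is ≥ 78 and < 81 → C+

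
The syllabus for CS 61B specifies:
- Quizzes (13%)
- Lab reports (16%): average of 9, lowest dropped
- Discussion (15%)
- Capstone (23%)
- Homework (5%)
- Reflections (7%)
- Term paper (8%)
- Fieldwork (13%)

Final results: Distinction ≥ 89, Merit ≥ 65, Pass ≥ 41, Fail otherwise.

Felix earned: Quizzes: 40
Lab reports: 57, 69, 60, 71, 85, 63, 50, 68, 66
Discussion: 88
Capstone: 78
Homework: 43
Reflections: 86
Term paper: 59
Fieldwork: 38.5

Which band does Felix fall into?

Lab reports: drop 50 → average of remaining 8 = 539/8 = 67.375
Weighted total:
  Quizzes 40 × 0.13 = 5.2
  Lab reports 67.375 × 0.16 = 10.78
  Discussion 88 × 0.15 = 13.2
  Capstone 78 × 0.23 = 17.94
  Homework 43 × 0.05 = 2.15
  Reflections 86 × 0.07 = 6.02
  Term paper 59 × 0.08 = 4.72
  Fieldwork 38.5 × 0.13 = 5.005
Sum = 65.015
65.015 is ≥ 65 and < 89 → Merit

Merit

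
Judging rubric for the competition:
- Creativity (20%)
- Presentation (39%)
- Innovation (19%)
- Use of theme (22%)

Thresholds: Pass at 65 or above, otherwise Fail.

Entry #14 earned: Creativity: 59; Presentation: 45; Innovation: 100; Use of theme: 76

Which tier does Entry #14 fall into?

Weighted total:
  Creativity 59 × 0.2 = 11.8
  Presentation 45 × 0.39 = 17.55
  Innovation 100 × 0.19 = 19
  Use of theme 76 × 0.22 = 16.72
Sum = 65.07
65.07 ≥ 65 → Pass

Pass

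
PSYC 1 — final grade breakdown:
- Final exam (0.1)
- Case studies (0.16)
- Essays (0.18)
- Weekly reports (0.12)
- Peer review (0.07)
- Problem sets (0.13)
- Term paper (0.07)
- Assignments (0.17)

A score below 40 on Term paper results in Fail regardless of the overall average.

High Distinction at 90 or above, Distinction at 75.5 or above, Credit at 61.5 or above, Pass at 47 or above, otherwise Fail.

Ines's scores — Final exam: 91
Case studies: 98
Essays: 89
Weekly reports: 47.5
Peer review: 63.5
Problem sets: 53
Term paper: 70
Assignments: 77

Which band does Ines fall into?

Distinction

Term paper score 70 ≥ 40: minimum met.
Weighted total:
  Final exam 91 × 0.1 = 9.1
  Case studies 98 × 0.16 = 15.68
  Essays 89 × 0.18 = 16.02
  Weekly reports 47.5 × 0.12 = 5.7
  Peer review 63.5 × 0.07 = 4.445
  Problem sets 53 × 0.13 = 6.89
  Term paper 70 × 0.07 = 4.9
  Assignments 77 × 0.17 = 13.09
Sum = 75.825
75.825 is ≥ 75.5 and < 90 → Distinction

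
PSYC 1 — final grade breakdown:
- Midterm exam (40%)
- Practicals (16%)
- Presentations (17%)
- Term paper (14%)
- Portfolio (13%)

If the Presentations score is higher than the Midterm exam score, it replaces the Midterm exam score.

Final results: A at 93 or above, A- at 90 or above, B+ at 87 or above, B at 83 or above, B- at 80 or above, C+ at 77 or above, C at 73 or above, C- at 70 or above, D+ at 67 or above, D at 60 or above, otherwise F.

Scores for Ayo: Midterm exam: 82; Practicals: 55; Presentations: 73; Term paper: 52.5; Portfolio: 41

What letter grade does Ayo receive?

D

Presentations (73) ≤ Midterm exam (82), so Midterm exam stays at 82.
Weighted total:
  Midterm exam 82 × 0.4 = 32.8
  Practicals 55 × 0.16 = 8.8
  Presentations 73 × 0.17 = 12.41
  Term paper 52.5 × 0.14 = 7.35
  Portfolio 41 × 0.13 = 5.33
Sum = 66.69
66.69 is ≥ 60 and < 67 → D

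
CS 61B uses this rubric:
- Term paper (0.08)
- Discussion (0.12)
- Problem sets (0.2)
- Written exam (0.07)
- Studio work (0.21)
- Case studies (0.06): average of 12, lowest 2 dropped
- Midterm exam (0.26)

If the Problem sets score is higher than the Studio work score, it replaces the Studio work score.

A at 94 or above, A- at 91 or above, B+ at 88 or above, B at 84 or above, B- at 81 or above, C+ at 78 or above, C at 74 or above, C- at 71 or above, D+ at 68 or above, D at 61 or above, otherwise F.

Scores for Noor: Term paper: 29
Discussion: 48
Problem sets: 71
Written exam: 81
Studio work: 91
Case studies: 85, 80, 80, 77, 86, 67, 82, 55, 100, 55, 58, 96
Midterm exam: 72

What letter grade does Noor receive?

Case studies: drop 55, 55 → average of remaining 10 = 811/10 = 81.1
Problem sets (71) ≤ Studio work (91), so Studio work stays at 91.
Weighted total:
  Term paper 29 × 0.08 = 2.32
  Discussion 48 × 0.12 = 5.76
  Problem sets 71 × 0.2 = 14.2
  Written exam 81 × 0.07 = 5.67
  Studio work 91 × 0.21 = 19.11
  Case studies 81.1 × 0.06 = 4.866
  Midterm exam 72 × 0.26 = 18.72
Sum = 70.646
70.646 is ≥ 68 and < 71 → D+

D+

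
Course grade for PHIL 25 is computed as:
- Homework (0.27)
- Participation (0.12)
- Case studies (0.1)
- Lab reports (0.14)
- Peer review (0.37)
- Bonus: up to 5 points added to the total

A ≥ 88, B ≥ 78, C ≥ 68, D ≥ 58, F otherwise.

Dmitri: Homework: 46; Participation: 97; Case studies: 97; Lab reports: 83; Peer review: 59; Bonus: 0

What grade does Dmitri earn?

Weighted total:
  Homework 46 × 0.27 = 12.42
  Participation 97 × 0.12 = 11.64
  Case studies 97 × 0.1 = 9.7
  Lab reports 83 × 0.14 = 11.62
  Peer review 59 × 0.37 = 21.83
Sum = 67.21
Bonus: 67.21 + 0 = 67.21
67.21 is ≥ 58 and < 68 → D

D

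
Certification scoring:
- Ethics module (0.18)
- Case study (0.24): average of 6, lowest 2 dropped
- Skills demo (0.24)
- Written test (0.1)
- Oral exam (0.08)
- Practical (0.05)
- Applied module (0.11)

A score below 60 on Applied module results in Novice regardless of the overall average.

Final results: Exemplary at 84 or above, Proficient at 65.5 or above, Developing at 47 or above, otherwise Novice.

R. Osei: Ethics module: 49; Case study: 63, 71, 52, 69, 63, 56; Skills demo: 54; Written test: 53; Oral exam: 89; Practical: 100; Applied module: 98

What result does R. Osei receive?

Proficient

Case study: drop 52, 56 → average of remaining 4 = 266/4 = 66.5
Applied module score 98 ≥ 60: minimum met.
Weighted total:
  Ethics module 49 × 0.18 = 8.82
  Case study 66.5 × 0.24 = 15.96
  Skills demo 54 × 0.24 = 12.96
  Written test 53 × 0.1 = 5.3
  Oral exam 89 × 0.08 = 7.12
  Practical 100 × 0.05 = 5
  Applied module 98 × 0.11 = 10.78
Sum = 65.94
65.94 is ≥ 65.5 and < 84 → Proficient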